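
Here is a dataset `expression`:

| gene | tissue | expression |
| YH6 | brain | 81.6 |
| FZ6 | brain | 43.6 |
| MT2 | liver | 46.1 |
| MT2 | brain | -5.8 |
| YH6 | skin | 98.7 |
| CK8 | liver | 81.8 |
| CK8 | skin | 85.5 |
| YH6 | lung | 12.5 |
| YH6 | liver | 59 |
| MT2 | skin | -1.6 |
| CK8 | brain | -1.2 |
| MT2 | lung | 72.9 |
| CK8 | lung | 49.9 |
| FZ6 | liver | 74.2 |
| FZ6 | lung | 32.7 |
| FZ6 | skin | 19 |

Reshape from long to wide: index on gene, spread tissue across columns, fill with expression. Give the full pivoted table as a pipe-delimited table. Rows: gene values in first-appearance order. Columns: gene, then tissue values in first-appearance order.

Columns: gene plus the 4 distinct tissue values (brain, liver, skin, lung).
For example, row YH6 column brain takes expression=81.6 from the long row (YH6, brain).

| gene | brain | liver | skin | lung |
| YH6 | 81.6 | 59 | 98.7 | 12.5 |
| FZ6 | 43.6 | 74.2 | 19 | 32.7 |
| MT2 | -5.8 | 46.1 | -1.6 | 72.9 |
| CK8 | -1.2 | 81.8 | 85.5 | 49.9 |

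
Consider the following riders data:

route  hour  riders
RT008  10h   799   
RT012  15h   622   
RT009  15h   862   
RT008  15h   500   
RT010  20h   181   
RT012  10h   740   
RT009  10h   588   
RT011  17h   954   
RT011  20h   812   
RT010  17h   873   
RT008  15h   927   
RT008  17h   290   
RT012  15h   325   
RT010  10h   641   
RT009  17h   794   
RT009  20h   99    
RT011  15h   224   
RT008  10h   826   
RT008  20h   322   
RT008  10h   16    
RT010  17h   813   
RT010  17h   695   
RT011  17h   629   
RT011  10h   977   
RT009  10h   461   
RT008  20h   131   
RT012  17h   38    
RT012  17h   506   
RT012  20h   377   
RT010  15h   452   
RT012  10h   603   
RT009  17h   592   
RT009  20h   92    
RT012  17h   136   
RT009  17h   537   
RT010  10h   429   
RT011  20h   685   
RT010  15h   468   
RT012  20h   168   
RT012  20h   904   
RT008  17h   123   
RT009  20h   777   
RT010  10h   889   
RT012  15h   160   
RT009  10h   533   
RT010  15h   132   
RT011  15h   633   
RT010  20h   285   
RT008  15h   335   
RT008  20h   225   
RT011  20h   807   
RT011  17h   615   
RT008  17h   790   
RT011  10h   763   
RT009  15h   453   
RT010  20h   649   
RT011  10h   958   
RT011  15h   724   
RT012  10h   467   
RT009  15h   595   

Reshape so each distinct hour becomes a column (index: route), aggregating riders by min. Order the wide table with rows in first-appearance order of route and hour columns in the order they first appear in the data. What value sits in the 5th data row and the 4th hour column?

615

With rows in first-appearance order of route, row 5 is route=RT011. hour columns in first-appearance order: 10h, 15h, 20h, 17h; column 4 is 17h.
Long rows with route=RT011, hour=17h: min(954, 629, 615) = 615.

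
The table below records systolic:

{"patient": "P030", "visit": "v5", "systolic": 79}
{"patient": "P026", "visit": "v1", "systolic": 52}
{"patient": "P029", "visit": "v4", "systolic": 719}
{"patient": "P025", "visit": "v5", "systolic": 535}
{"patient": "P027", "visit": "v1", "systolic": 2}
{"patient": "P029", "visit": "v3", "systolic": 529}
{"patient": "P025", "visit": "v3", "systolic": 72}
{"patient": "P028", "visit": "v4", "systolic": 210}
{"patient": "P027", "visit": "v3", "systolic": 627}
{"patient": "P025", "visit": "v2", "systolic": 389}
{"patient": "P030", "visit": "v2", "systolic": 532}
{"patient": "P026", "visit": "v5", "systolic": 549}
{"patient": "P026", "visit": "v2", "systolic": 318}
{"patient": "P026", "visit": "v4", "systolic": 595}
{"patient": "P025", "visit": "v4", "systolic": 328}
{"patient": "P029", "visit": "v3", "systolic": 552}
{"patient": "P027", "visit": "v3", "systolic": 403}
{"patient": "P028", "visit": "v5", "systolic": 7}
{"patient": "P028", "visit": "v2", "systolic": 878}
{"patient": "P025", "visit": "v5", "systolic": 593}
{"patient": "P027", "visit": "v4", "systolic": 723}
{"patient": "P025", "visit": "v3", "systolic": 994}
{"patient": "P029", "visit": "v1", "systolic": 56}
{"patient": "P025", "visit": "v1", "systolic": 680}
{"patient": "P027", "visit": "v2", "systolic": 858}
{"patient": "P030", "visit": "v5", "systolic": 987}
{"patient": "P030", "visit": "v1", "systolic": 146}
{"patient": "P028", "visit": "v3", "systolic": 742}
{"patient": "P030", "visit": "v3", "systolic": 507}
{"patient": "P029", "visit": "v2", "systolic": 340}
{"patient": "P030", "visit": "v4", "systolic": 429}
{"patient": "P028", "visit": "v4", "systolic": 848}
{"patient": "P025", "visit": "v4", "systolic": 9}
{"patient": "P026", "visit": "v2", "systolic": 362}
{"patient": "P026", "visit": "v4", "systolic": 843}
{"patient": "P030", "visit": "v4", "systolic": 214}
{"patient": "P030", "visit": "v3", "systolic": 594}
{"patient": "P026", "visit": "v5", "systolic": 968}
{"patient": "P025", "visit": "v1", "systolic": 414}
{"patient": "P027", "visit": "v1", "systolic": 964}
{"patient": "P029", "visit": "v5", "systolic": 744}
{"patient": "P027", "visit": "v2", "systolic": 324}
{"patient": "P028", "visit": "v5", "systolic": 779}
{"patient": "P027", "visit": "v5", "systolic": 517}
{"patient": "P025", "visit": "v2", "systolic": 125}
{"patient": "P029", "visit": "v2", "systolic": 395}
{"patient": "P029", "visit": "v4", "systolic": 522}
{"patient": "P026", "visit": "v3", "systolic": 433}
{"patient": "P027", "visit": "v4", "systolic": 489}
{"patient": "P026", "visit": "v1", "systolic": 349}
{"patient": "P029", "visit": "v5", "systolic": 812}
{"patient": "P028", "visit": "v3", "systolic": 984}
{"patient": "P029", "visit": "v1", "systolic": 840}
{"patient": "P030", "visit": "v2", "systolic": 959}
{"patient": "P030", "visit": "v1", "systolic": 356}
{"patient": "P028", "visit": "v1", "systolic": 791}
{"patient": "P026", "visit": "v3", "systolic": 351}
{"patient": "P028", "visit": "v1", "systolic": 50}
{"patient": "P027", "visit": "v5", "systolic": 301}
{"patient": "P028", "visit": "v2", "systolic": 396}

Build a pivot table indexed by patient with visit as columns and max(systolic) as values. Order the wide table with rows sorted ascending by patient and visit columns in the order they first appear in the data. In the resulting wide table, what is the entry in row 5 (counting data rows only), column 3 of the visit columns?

719

With rows sorted ascending by patient, row 5 is patient=P029. visit columns in first-appearance order: v5, v1, v4, v3, v2; column 3 is v4.
Long rows with patient=P029, visit=v4: max(719, 522) = 719.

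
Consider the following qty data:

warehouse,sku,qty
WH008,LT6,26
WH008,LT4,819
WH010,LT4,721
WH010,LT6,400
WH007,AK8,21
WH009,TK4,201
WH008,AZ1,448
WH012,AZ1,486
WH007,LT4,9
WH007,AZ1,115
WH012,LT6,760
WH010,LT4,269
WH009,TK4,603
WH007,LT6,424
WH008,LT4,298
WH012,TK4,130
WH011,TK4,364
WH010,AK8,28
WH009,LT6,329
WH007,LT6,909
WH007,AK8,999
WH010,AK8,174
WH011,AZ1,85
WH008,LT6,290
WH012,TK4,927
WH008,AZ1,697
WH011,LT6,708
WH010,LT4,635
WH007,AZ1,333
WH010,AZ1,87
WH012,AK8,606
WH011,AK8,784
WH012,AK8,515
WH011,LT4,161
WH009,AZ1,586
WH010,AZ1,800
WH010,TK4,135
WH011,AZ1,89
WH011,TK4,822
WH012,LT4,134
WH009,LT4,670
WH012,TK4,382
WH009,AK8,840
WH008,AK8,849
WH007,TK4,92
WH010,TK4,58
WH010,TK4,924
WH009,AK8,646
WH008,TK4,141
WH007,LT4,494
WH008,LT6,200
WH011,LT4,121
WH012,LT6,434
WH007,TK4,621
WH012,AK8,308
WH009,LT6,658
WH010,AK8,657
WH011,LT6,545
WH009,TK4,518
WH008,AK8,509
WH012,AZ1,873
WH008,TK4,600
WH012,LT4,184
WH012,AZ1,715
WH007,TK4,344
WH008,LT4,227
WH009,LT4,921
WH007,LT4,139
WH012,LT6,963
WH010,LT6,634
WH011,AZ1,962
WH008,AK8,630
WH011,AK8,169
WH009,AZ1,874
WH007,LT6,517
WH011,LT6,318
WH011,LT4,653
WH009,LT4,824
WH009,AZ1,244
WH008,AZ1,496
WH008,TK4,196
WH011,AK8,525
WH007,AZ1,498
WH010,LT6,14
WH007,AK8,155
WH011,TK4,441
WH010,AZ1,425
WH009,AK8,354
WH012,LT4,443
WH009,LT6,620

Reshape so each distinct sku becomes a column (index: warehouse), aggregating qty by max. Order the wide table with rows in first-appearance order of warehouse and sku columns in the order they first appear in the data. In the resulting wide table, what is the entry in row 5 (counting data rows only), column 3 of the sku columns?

With rows in first-appearance order of warehouse, row 5 is warehouse=WH012. sku columns in first-appearance order: LT6, LT4, AK8, TK4, AZ1; column 3 is AK8.
Long rows with warehouse=WH012, sku=AK8: max(606, 515, 308) = 606.

606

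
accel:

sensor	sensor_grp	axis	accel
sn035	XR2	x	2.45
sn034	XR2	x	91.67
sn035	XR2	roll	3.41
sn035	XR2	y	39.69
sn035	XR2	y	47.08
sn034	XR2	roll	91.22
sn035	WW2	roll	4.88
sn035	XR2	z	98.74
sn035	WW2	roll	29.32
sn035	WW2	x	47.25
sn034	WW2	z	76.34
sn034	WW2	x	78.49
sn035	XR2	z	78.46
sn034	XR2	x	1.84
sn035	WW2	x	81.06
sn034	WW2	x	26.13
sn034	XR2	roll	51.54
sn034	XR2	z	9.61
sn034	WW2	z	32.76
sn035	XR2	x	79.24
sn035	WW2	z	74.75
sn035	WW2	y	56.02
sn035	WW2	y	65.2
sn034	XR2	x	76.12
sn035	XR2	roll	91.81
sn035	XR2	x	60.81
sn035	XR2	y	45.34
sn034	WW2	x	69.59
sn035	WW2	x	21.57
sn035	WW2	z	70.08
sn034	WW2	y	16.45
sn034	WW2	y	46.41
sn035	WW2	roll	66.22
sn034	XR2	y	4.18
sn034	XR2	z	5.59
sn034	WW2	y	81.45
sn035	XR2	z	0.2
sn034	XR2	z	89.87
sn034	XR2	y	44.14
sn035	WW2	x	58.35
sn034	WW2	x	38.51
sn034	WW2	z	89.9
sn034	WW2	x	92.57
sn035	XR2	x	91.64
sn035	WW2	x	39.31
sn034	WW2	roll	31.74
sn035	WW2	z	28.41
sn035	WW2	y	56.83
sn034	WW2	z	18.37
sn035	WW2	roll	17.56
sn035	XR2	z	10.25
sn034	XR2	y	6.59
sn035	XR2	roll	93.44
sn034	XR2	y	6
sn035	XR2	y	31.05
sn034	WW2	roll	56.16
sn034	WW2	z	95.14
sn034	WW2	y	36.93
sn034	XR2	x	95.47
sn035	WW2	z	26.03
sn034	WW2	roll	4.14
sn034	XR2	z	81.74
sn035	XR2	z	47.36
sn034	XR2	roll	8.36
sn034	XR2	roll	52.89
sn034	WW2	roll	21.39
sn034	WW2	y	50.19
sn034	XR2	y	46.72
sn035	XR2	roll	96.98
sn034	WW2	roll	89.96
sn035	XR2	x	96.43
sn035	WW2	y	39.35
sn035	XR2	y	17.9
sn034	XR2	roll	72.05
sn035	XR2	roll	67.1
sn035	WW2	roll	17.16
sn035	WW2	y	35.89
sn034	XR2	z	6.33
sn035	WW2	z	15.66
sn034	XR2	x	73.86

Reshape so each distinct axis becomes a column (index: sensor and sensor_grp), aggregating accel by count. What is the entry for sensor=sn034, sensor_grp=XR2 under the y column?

Rows with sensor=sn034, sensor_grp=XR2 and axis=y: accel values are 4.18, 44.14, 6.59, 6, 46.72.
5 rows match — count = 5.

5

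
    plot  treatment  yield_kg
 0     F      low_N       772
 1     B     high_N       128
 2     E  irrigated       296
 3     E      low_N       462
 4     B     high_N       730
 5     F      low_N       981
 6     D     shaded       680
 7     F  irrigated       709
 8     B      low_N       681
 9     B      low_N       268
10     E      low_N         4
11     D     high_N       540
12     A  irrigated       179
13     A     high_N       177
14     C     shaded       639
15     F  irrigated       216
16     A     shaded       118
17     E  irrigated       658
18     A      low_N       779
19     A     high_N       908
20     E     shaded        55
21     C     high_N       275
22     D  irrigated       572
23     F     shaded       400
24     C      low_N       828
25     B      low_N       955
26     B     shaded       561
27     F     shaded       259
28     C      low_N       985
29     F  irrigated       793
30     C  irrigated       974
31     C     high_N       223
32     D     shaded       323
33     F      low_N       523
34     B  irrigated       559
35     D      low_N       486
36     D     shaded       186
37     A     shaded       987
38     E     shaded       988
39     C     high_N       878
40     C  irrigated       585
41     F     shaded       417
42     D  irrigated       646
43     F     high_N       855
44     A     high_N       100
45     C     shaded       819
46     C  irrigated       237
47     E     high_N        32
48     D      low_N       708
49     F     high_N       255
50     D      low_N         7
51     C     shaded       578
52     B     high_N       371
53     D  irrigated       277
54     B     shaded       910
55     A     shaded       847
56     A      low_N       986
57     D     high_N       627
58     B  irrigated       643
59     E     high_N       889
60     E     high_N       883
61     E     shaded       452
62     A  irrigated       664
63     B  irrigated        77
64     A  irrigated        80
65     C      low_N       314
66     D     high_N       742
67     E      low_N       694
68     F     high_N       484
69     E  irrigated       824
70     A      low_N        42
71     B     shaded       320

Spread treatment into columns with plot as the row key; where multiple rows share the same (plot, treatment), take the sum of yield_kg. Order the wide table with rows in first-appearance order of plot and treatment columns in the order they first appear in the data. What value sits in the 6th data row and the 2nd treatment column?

1376

With rows in first-appearance order of plot, row 6 is plot=C. treatment columns in first-appearance order: low_N, high_N, irrigated, shaded; column 2 is high_N.
Long rows with plot=C, treatment=high_N: 275 + 223 + 878 = 1376.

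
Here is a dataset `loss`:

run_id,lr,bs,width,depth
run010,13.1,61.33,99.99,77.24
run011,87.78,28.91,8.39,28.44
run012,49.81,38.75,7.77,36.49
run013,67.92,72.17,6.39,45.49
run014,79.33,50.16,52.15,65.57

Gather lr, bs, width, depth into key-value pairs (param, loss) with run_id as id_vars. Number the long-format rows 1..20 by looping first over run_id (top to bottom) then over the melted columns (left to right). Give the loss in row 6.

28.91

20 rows total (5 × 4). Row 6: index ⌊(6-1)/4⌋ = 1 into run_id → run011; (6-1) mod 4 = 1 into the melted columns → bs.
So row 6 is (run011, bs, 28.91); loss = 28.91.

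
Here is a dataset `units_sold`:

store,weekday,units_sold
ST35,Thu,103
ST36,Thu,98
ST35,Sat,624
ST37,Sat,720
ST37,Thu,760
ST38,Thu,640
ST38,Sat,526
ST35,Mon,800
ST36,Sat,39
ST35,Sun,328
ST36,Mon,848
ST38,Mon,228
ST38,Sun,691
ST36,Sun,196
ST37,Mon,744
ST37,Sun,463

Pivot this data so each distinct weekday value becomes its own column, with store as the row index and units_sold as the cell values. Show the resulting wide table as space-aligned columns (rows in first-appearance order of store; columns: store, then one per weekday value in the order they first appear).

store  Thu  Sat  Mon  Sun
ST35   103  624  800  328
ST36   98   39   848  196
ST37   760  720  744  463
ST38   640  526  228  691

Columns: store plus the 4 distinct weekday values (Thu, Sat, Mon, Sun).
For example, row ST35 column Thu takes units_sold=103 from the long row (ST35, Thu).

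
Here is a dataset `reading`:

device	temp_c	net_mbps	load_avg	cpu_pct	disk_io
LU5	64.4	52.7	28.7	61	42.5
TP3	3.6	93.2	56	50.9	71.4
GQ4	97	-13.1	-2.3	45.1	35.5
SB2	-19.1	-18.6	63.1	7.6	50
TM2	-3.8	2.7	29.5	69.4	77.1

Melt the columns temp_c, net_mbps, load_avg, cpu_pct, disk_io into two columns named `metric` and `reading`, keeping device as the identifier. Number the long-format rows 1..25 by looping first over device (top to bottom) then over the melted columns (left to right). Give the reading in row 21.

-3.8

25 rows total (5 × 5). Row 21: index ⌊(21-1)/5⌋ = 4 into device → TM2; (21-1) mod 5 = 0 into the melted columns → temp_c.
So row 21 is (TM2, temp_c, -3.8); reading = -3.8.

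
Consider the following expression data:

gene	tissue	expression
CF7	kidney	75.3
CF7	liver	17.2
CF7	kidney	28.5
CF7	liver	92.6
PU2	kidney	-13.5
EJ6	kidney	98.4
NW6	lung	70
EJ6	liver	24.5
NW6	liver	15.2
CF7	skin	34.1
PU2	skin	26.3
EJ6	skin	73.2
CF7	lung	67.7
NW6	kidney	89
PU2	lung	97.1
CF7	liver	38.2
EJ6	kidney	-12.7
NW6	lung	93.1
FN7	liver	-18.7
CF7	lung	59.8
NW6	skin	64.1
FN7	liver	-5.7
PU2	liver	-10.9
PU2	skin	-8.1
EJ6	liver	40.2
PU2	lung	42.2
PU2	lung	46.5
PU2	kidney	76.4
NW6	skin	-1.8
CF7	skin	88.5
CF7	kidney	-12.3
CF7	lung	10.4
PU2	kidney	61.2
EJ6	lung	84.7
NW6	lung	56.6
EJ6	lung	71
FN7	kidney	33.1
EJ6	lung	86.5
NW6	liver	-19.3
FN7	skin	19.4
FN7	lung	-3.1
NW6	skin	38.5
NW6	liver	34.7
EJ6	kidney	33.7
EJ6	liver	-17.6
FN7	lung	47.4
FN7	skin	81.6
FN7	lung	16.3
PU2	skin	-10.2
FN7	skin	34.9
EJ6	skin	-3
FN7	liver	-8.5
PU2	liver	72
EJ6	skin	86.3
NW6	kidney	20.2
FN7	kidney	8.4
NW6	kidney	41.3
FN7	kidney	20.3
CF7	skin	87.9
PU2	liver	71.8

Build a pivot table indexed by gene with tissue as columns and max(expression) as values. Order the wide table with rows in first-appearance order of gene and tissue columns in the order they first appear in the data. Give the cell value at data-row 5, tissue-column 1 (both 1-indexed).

33.1

With rows in first-appearance order of gene, row 5 is gene=FN7. tissue columns in first-appearance order: kidney, liver, lung, skin; column 1 is kidney.
Long rows with gene=FN7, tissue=kidney: max(33.1, 8.4, 20.3) = 33.1.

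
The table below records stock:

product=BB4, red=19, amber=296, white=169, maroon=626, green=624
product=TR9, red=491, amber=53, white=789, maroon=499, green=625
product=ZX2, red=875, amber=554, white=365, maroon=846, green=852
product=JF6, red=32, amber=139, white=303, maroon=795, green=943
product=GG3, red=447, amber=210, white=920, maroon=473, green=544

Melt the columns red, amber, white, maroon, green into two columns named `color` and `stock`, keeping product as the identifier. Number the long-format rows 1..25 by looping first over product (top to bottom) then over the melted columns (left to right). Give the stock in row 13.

365

25 rows total (5 × 5). Row 13: index ⌊(13-1)/5⌋ = 2 into product → ZX2; (13-1) mod 5 = 2 into the melted columns → white.
So row 13 is (ZX2, white, 365); stock = 365.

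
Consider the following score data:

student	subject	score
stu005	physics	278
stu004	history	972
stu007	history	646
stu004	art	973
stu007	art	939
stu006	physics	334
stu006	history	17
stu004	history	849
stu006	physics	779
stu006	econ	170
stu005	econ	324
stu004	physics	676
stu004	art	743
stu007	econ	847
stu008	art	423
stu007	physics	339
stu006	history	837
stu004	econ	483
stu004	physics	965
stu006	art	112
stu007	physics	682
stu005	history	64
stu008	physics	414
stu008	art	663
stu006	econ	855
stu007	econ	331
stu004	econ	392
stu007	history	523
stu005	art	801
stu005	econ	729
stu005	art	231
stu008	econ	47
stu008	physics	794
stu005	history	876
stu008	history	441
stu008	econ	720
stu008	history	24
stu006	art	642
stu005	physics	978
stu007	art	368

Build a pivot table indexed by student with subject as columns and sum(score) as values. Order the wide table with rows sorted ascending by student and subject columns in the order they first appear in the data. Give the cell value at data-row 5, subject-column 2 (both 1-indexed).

With rows sorted ascending by student, row 5 is student=stu008. subject columns in first-appearance order: physics, history, art, econ; column 2 is history.
Long rows with student=stu008, subject=history: 441 + 24 = 465.

465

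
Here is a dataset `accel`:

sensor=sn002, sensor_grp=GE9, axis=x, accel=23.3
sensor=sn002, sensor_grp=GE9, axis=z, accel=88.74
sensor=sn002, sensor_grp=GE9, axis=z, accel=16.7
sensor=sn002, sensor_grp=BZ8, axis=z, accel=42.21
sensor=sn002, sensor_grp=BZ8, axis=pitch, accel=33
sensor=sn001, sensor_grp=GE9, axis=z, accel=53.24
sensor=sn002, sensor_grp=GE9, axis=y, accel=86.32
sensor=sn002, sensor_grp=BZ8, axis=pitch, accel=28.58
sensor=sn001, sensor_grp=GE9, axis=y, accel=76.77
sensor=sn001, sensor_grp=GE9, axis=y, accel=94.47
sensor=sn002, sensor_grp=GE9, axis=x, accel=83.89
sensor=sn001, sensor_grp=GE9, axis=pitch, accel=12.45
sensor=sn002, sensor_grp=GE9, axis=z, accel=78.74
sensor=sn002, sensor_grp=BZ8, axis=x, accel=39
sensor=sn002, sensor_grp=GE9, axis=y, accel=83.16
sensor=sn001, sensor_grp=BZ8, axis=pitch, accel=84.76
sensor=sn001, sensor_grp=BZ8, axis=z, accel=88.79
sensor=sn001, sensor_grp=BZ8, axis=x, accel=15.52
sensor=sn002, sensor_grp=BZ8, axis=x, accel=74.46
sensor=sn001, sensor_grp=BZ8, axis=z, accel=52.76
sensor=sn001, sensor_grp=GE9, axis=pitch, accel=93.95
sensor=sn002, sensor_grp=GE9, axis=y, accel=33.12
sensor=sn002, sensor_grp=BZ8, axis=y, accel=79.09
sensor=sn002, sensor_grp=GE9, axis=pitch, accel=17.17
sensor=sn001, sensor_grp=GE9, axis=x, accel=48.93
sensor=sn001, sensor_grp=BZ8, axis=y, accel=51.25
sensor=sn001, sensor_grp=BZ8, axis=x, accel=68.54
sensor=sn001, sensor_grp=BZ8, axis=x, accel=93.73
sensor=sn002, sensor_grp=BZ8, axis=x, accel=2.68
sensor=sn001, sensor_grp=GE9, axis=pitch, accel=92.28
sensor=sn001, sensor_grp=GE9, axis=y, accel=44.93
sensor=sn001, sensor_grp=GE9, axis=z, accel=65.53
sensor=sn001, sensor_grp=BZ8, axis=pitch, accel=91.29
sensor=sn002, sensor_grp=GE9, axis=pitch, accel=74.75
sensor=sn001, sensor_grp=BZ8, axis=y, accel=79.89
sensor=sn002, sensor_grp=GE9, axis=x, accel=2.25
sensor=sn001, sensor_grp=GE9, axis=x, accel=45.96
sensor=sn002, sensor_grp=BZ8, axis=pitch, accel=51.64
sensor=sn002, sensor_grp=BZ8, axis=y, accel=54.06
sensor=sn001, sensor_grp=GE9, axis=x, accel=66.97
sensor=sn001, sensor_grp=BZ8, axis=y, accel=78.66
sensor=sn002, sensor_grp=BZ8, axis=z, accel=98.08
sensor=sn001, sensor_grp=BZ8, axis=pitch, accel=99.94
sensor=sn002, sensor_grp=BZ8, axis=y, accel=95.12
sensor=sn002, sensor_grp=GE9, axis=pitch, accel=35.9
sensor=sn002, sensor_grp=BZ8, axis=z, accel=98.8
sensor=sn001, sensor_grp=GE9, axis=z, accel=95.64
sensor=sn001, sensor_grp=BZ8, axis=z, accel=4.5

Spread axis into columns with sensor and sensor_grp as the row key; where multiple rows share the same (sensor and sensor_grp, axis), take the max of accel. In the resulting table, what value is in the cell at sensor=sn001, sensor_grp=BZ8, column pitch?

Rows with sensor=sn001, sensor_grp=BZ8 and axis=pitch: accel values are 84.76, 91.29, 99.94.
max(84.76, 91.29, 99.94) = 99.94.

99.94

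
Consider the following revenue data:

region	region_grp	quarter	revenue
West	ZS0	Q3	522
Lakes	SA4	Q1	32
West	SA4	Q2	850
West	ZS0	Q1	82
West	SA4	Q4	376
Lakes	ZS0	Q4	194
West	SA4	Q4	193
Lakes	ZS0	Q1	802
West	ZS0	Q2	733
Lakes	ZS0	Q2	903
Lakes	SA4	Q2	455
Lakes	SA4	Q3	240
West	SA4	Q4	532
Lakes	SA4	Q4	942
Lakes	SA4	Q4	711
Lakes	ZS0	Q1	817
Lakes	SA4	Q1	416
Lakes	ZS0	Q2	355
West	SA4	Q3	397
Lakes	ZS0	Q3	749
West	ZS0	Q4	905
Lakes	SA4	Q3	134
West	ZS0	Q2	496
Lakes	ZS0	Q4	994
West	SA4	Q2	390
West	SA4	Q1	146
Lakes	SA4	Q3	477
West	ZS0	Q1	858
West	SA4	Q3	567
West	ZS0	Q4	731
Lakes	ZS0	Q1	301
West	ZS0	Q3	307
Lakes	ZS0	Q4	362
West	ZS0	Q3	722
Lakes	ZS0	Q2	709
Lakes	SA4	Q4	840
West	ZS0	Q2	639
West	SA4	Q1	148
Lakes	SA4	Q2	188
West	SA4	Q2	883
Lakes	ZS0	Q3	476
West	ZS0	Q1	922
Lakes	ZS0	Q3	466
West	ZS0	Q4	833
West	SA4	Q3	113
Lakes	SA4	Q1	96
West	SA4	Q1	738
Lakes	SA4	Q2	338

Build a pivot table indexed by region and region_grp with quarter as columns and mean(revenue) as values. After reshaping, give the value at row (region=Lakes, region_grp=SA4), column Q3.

Rows with region=Lakes, region_grp=SA4 and quarter=Q3: revenue values are 240, 134, 477.
(240 + 134 + 477) / 3 = 283.67.

283.67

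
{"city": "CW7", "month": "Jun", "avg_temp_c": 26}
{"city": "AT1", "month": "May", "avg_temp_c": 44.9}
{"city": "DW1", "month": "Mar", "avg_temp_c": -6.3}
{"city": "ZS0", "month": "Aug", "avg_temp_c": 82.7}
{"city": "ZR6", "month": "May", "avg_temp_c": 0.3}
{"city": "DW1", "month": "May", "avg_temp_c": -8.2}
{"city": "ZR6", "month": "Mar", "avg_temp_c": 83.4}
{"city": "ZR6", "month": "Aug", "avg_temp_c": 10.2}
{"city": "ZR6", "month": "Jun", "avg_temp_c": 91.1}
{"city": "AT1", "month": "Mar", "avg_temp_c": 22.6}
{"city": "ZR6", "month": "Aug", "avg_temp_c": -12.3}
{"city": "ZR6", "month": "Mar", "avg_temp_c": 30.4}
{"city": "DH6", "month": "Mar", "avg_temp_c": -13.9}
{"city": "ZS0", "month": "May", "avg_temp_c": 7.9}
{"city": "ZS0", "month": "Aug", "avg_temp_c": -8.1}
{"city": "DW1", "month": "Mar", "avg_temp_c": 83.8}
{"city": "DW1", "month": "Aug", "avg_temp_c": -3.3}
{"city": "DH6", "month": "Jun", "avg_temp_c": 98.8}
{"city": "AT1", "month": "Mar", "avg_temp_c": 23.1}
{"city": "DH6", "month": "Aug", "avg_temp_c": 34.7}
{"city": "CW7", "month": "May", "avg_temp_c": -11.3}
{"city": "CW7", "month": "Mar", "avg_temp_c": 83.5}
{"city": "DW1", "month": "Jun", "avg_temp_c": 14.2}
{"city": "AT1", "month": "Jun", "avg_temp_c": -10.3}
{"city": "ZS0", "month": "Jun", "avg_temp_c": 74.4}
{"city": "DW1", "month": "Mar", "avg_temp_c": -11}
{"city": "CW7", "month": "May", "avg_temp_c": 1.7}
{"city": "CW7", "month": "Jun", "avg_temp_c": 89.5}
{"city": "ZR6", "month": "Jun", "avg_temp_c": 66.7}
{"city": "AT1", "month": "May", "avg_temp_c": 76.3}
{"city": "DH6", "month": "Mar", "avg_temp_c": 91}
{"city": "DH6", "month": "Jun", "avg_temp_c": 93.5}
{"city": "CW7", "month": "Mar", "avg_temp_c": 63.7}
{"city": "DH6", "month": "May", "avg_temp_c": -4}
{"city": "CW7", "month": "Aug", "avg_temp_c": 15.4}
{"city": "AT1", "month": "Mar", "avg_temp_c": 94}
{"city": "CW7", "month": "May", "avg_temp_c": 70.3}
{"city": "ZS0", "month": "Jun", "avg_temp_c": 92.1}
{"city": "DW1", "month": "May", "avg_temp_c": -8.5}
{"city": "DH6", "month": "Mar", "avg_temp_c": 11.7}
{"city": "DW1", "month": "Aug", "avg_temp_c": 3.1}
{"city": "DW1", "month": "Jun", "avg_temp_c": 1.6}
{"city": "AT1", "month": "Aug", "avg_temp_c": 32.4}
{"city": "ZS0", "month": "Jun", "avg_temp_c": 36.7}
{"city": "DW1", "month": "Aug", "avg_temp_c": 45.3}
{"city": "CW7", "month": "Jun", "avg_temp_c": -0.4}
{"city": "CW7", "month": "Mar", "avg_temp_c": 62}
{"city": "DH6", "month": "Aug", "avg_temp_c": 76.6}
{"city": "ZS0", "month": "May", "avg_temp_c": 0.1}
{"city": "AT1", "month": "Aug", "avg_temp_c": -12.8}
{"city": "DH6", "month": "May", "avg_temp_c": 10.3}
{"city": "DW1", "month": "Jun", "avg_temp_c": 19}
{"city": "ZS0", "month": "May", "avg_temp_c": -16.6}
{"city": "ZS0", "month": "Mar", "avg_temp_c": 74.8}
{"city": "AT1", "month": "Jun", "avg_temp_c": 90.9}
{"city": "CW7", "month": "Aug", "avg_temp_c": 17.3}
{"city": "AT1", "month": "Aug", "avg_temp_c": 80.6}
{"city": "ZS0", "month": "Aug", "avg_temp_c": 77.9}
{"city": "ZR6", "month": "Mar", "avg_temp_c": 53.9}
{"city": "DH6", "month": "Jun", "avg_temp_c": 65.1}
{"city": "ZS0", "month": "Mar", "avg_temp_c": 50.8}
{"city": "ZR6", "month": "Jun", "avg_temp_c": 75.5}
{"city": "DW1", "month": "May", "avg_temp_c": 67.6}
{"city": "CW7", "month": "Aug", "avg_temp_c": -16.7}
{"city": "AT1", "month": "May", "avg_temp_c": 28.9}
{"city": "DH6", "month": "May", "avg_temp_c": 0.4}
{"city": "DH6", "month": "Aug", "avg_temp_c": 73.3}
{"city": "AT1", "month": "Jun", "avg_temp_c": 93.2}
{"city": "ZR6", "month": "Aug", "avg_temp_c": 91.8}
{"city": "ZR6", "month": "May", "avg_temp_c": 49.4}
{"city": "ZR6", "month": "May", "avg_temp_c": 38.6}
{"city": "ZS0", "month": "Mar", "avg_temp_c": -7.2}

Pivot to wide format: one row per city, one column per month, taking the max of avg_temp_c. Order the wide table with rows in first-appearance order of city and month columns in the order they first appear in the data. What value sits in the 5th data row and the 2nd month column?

With rows in first-appearance order of city, row 5 is city=ZR6. month columns in first-appearance order: Jun, May, Mar, Aug; column 2 is May.
Long rows with city=ZR6, month=May: max(0.3, 49.4, 38.6) = 49.4.

49.4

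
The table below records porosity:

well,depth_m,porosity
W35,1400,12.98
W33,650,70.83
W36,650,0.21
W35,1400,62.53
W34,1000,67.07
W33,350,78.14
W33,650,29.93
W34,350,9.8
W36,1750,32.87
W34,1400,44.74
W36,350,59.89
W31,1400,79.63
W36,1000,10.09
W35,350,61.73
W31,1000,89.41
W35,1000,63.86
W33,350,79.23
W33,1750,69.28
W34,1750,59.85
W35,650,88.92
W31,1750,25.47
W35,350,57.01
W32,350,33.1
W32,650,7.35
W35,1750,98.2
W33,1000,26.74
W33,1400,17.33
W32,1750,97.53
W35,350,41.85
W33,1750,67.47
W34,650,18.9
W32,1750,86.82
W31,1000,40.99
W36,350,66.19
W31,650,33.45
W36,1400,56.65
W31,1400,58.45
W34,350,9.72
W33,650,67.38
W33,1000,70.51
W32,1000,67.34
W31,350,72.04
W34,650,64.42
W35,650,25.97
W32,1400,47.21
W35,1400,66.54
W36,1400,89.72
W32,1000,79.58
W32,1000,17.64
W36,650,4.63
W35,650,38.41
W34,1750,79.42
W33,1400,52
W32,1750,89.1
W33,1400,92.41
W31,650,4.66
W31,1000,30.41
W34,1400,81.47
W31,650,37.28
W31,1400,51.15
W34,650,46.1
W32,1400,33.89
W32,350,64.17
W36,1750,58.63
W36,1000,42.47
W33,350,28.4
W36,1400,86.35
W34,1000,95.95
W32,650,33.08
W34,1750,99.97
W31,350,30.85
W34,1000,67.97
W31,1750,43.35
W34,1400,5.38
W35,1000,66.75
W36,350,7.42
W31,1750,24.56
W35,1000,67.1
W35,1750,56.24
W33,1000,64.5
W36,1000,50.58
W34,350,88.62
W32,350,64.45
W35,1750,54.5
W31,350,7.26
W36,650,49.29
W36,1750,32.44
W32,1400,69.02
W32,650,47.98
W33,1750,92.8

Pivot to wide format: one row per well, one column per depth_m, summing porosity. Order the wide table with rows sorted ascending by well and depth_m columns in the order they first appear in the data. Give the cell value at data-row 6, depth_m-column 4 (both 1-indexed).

With rows sorted ascending by well, row 6 is well=W36. depth_m columns in first-appearance order: 1400, 650, 1000, 350, 1750; column 4 is 350.
Long rows with well=W36, depth_m=350: 59.89 + 66.19 + 7.42 = 133.50.

133.50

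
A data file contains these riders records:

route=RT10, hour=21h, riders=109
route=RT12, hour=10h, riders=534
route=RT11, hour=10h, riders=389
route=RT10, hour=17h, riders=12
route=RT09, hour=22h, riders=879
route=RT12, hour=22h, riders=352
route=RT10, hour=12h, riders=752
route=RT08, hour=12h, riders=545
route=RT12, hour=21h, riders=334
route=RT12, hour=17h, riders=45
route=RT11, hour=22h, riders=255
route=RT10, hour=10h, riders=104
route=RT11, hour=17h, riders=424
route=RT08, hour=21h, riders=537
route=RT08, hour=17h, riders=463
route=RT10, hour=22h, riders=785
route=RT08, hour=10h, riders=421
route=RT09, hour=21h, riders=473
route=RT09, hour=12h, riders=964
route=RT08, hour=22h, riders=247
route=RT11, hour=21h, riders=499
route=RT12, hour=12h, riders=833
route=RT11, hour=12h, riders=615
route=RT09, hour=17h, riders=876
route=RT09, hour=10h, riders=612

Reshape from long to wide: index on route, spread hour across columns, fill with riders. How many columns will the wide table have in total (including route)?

1 column for route plus 5 distinct hour values → 6 columns.

6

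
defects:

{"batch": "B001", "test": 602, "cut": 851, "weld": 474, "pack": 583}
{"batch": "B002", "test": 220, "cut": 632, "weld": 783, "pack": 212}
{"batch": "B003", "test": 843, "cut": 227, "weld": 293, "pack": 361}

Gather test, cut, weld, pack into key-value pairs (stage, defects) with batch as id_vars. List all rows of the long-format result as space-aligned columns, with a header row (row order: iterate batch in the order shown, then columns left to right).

batch  stage  defects
B001   test   602    
B001   cut    851    
B001   weld   474    
B001   pack   583    
B002   test   220    
B002   cut    632    
B002   weld   783    
B002   pack   212    
B003   test   843    
B003   cut    227    
B003   weld   293    
B003   pack   361    

Each (batch, column) pair becomes one row: 3 × 4 = 12 rows.
For example, (B001, test) → defects=602.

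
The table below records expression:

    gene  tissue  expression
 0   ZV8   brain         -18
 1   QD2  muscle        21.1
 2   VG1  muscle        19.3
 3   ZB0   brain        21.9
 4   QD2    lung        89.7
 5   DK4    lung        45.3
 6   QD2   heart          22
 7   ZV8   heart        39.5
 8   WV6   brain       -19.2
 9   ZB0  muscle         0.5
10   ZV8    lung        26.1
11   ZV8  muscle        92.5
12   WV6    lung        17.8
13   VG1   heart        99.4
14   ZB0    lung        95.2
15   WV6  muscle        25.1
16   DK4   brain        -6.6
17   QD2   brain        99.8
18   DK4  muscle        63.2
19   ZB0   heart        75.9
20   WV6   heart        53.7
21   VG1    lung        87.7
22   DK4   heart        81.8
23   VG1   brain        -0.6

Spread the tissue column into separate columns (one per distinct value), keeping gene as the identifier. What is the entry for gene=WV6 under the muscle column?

Wide layout: rows indexed by gene, columns are the 4 distinct tissue values (brain, muscle, lung, heart).
Cell (gene=WV6, tissue=muscle) draws from the long row where gene=WV6 and tissue=muscle, which has expression=25.1.

25.1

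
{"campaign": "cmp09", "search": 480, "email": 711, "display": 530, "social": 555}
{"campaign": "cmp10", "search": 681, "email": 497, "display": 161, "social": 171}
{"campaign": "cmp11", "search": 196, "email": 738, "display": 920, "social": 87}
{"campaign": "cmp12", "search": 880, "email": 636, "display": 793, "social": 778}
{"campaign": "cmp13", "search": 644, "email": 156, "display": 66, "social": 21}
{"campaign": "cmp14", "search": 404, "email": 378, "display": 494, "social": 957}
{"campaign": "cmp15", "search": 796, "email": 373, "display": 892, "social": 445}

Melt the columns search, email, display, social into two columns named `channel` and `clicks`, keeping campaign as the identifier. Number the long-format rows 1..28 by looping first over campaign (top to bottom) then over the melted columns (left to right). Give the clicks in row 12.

87

28 rows total (7 × 4). Row 12: index ⌊(12-1)/4⌋ = 2 into campaign → cmp11; (12-1) mod 4 = 3 into the melted columns → social.
So row 12 is (cmp11, social, 87); clicks = 87.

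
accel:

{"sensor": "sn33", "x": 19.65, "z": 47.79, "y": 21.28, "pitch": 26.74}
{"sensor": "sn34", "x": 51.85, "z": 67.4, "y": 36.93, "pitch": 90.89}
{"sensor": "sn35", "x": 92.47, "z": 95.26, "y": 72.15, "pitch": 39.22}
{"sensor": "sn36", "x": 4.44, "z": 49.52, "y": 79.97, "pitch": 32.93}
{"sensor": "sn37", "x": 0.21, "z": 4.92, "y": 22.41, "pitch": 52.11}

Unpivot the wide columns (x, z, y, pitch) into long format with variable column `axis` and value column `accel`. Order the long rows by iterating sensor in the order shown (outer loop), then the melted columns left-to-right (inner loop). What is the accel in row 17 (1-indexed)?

20 rows total (5 × 4). Row 17: index ⌊(17-1)/4⌋ = 4 into sensor → sn37; (17-1) mod 4 = 0 into the melted columns → x.
So row 17 is (sn37, x, 0.21); accel = 0.21.

0.21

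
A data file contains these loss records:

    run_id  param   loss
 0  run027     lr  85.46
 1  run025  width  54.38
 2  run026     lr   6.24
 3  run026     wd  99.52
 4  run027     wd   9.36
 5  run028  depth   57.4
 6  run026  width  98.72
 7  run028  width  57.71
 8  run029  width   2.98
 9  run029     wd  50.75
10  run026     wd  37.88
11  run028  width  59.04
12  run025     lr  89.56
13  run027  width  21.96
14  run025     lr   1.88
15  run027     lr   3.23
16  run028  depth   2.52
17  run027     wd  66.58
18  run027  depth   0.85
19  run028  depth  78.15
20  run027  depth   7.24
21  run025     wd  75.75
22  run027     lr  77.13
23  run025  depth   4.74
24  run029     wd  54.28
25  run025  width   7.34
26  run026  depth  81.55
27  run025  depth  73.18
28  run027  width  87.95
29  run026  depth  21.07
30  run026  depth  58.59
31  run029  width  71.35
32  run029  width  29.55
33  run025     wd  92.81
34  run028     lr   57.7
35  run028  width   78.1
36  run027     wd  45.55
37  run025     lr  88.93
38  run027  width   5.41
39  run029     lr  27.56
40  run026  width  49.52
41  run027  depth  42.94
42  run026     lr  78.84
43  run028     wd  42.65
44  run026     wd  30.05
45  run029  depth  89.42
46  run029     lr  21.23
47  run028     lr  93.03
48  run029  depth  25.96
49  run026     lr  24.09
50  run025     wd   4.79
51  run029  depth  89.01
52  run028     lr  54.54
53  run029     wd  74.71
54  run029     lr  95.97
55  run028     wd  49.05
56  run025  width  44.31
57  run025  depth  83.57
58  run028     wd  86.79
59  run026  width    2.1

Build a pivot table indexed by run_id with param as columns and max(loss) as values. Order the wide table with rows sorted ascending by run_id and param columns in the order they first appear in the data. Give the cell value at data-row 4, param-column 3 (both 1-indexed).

86.79

With rows sorted ascending by run_id, row 4 is run_id=run028. param columns in first-appearance order: lr, width, wd, depth; column 3 is wd.
Long rows with run_id=run028, param=wd: max(42.65, 49.05, 86.79) = 86.79.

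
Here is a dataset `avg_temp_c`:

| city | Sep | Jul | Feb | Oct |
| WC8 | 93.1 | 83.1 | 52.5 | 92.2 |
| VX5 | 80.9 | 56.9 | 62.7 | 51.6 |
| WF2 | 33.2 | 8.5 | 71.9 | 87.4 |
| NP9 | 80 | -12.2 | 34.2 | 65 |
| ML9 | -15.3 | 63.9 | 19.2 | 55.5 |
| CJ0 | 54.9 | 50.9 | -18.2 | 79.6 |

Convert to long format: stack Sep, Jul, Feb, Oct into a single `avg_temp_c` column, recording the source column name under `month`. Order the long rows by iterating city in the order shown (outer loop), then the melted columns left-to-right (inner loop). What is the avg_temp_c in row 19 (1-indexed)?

24 rows total (6 × 4). Row 19: index ⌊(19-1)/4⌋ = 4 into city → ML9; (19-1) mod 4 = 2 into the melted columns → Feb.
So row 19 is (ML9, Feb, 19.2); avg_temp_c = 19.2.

19.2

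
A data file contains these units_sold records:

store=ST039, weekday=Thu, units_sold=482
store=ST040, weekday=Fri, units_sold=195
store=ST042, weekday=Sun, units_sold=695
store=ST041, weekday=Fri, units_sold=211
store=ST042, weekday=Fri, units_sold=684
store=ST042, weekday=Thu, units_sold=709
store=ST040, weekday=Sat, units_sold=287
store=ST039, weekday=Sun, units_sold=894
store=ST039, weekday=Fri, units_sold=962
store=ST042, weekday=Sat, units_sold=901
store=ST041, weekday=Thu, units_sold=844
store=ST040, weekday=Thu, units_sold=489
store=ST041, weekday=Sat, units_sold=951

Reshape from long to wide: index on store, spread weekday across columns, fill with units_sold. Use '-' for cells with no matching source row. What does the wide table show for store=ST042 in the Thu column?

The long row with store=ST042, weekday=Thu has units_sold=709.

709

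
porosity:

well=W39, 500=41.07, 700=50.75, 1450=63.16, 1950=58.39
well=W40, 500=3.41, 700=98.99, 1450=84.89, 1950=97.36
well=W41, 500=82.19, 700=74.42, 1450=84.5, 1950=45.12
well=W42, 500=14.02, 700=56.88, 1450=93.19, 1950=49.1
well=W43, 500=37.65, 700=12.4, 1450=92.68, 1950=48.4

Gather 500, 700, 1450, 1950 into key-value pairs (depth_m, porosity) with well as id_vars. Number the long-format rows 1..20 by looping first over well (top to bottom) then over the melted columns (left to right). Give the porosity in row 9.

82.19

20 rows total (5 × 4). Row 9: index ⌊(9-1)/4⌋ = 2 into well → W41; (9-1) mod 4 = 0 into the melted columns → 500.
So row 9 is (W41, 500, 82.19); porosity = 82.19.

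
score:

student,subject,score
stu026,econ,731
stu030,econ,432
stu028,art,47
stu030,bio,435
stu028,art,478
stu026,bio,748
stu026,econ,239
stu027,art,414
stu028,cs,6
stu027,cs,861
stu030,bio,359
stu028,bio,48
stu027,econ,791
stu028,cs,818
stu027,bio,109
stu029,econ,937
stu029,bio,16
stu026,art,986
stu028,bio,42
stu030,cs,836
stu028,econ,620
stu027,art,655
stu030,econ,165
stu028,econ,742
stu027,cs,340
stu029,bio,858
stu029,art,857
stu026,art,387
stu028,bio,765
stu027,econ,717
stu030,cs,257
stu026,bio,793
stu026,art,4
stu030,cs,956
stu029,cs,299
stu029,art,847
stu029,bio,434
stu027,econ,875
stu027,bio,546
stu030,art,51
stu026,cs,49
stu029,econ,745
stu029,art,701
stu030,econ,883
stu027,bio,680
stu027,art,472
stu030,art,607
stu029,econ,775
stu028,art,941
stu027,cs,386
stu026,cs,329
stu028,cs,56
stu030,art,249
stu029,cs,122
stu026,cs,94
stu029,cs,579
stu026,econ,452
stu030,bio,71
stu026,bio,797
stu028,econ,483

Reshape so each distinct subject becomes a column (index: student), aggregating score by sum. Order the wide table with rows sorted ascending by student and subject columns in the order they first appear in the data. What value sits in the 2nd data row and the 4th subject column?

With rows sorted ascending by student, row 2 is student=stu027. subject columns in first-appearance order: econ, art, bio, cs; column 4 is cs.
Long rows with student=stu027, subject=cs: 861 + 340 + 386 = 1587.

1587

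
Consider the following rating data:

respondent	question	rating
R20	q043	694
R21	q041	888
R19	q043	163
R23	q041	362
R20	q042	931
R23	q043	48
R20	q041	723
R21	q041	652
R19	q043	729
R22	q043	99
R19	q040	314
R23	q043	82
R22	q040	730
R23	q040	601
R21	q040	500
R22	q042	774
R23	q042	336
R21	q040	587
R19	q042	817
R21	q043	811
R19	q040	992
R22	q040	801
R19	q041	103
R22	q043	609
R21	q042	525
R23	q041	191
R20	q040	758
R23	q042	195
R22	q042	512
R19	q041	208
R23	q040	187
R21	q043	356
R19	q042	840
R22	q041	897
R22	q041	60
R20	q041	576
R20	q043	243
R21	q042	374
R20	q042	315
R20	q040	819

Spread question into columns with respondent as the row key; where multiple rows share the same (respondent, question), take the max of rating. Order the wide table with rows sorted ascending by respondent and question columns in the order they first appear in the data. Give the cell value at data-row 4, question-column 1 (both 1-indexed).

609

With rows sorted ascending by respondent, row 4 is respondent=R22. question columns in first-appearance order: q043, q041, q042, q040; column 1 is q043.
Long rows with respondent=R22, question=q043: max(99, 609) = 609.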